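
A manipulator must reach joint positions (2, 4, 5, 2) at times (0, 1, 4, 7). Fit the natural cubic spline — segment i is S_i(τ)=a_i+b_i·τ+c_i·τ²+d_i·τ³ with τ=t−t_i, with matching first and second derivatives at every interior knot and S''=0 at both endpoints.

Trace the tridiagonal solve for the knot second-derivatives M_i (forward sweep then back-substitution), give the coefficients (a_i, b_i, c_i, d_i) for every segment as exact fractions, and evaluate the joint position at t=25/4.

  seg 0: a=2 b=190/87 c=0 d=-16/87
  seg 1: a=4 b=142/87 c=-16/29 d=31/783
  seg 2: a=5 b=-53/87 c=-17/87 d=17/783
S(25/4) = 5359/1856

Δ: Δ0=2, Δ1=1/3, Δ2=-1
row 1: diag=8, rhs=-10; c'=3/8, d'=-5/4
row 2: denom=12−3·3/8=87/8; d'=(-8−3·-5/4)/(87/8)=-34/87
back: M2=-34/87
back: M1=-5/4−3/8·-34/87=-32/29
M: M0=0, M1=-32/29, M2=-34/87, M3=0
seg 0: a=2, c=M0/2=0, d=(M1−M0)/(6·1)=-16/87, b=Δ0−h0·(2M0+M1)/6=190/87
seg 1: a=4, c=M1/2=-16/29, d=(M2−M1)/(6·3)=31/783, b=Δ1−h1·(2M1+M2)/6=142/87
seg 2: a=5, c=M2/2=-17/87, d=(M3−M2)/(6·3)=17/783, b=Δ2−h2·(2M2+M3)/6=-53/87
t_q=25/4 → seg 2, τ=9/4; S=5+-53/87·τ+-17/87·τ²+17/783·τ³=5359/1856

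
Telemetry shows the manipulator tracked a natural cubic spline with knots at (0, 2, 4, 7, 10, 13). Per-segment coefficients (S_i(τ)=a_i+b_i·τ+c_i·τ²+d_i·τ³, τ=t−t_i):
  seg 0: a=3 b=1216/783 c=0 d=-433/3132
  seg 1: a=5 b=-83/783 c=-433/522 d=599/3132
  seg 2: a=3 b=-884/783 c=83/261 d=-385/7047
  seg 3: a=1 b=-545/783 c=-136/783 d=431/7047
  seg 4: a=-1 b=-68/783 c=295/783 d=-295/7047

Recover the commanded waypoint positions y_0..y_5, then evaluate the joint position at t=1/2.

y_0=3 y_1=5 y_2=3 y_3=1 y_4=-1 y_5=1
S(1/2) = 31397/8352

y_0 = S_0(0) = a_0 = 3
y_1 = S_1(0) = a_1 = 5
y_2 = S_2(0) = a_2 = 3
y_3 = S_3(0) = a_3 = 1
y_4 = S_4(0) = a_4 = -1
y_5 = S_4(3) = 1
t_q=1/2 is in segment 0 (τ=1/2); S_0(τ)=31397/8352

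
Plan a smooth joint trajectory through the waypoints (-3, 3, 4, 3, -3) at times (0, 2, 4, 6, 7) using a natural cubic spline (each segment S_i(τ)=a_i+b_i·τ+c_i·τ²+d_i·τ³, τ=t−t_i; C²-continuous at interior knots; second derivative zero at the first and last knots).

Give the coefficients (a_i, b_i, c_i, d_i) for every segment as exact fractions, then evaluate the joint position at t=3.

Δ: Δ0=3, Δ1=1/2, Δ2=-1/2, Δ3=-6
row 1: diag=8, rhs=-15; c'=1/4, d'=-15/8
row 2: denom=8−2·1/4=15/2; d'=(-6−2·-15/8)/(15/2)=-3/10
row 3: denom=6−2·4/15=82/15; d'=(-33−2·-3/10)/(82/15)=-243/41
back: M3=-243/41
back: M2=-3/10−4/15·-243/41=105/82
back: M1=-15/8−1/4·105/82=-90/41
M: M0=0, M1=-90/41, M2=105/82, M3=-243/41, M4=0
seg 0: a=-3, c=M0/2=0, d=(M1−M0)/(6·2)=-15/82, b=Δ0−h0·(2M0+M1)/6=153/41
seg 1: a=3, c=M1/2=-45/41, d=(M2−M1)/(6·2)=95/328, b=Δ1−h1·(2M1+M2)/6=63/41
seg 2: a=4, c=M2/2=105/164, d=(M3−M2)/(6·2)=-197/328, b=Δ2−h2·(2M2+M3)/6=51/82
seg 3: a=3, c=M3/2=-243/82, d=(M4−M3)/(6·1)=81/82, b=Δ3−h3·(2M3+M4)/6=-165/41
t_q=3 → seg 1, τ=1; S=3+63/41·τ+-45/41·τ²+95/328·τ³=1223/328

  seg 0: a=-3 b=153/41 c=0 d=-15/82
  seg 1: a=3 b=63/41 c=-45/41 d=95/328
  seg 2: a=4 b=51/82 c=105/164 d=-197/328
  seg 3: a=3 b=-165/41 c=-243/82 d=81/82
S(3) = 1223/328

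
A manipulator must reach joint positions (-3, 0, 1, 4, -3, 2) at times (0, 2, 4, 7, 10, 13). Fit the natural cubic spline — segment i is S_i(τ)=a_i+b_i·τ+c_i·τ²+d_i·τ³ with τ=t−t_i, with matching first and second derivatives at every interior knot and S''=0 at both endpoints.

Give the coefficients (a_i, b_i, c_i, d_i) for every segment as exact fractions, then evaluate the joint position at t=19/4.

Δ: Δ0=3/2, Δ1=1/2, Δ2=1, Δ3=-7/3, Δ4=5/3
row 1: diag=8, rhs=-6; c'=1/4, d'=-3/4
row 2: denom=10−2·1/4=19/2; d'=(3−2·-3/4)/(19/2)=9/19
row 3: denom=12−3·6/19=210/19; d'=(-20−3·9/19)/(210/19)=-407/210
row 4: denom=12−3·19/70=783/70; d'=(24−3·-407/210)/(783/70)=2087/783
back: M4=2087/783
back: M3=-407/210−19/70·2087/783=-2084/783
back: M2=9/19−6/19·-2084/783=343/261
back: M1=-3/4−1/4·343/261=-563/522
M: M0=0, M1=-563/522, M2=343/261, M3=-2084/783, M4=2087/783, M5=0
seg 0: a=-3, c=M0/2=0, d=(M1−M0)/(6·2)=-563/6264, b=Δ0−h0·(2M0+M1)/6=1456/783
seg 1: a=0, c=M1/2=-563/1044, d=(M2−M1)/(6·2)=1249/6264, b=Δ1−h1·(2M1+M2)/6=1223/1566
seg 2: a=1, c=M2/2=343/522, d=(M3−M2)/(6·3)=-3113/14094, b=Δ2−h2·(2M2+M3)/6=796/783
seg 3: a=4, c=M3/2=-1042/783, d=(M4−M3)/(6·3)=4171/14094, b=Δ3−h3·(2M3+M4)/6=-1573/1566
seg 4: a=-3, c=M4/2=2087/1566, d=(M5−M4)/(6·3)=-2087/14094, b=Δ4−h4·(2M4+M5)/6=-782/783
t_q=19/4 → seg 2, τ=3/4; S=1+796/783·τ+343/522·τ²+-3113/14094·τ³=22705/11136

  seg 0: a=-3 b=1456/783 c=0 d=-563/6264
  seg 1: a=0 b=1223/1566 c=-563/1044 d=1249/6264
  seg 2: a=1 b=796/783 c=343/522 d=-3113/14094
  seg 3: a=4 b=-1573/1566 c=-1042/783 d=4171/14094
  seg 4: a=-3 b=-782/783 c=2087/1566 d=-2087/14094
S(19/4) = 22705/11136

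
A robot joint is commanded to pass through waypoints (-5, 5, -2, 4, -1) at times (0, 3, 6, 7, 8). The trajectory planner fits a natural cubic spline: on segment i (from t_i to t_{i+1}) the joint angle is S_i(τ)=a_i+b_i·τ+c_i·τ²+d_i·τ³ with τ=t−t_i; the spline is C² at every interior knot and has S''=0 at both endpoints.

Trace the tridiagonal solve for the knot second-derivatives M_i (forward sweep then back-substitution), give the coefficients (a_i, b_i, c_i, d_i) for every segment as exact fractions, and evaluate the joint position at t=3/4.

Δ: Δ0=10/3, Δ1=-7/3, Δ2=6, Δ3=-5
row 1: diag=12, rhs=-34; c'=1/4, d'=-17/6
row 2: denom=8−3·1/4=29/4; d'=(50−3·-17/6)/(29/4)=234/29
row 3: denom=4−1·4/29=112/29; d'=(-66−1·234/29)/(112/29)=-537/28
back: M3=-537/28
back: M2=234/29−4/29·-537/28=75/7
back: M1=-17/6−1/4·75/7=-463/84
M: M0=0, M1=-463/84, M2=75/7, M3=-537/28, M4=0
seg 0: a=-5, c=M0/2=0, d=(M1−M0)/(6·3)=-463/1512, b=Δ0−h0·(2M0+M1)/6=341/56
seg 1: a=5, c=M1/2=-463/168, d=(M2−M1)/(6·3)=1363/1512, b=Δ1−h1·(2M1+M2)/6=-61/28
seg 2: a=-2, c=M2/2=75/14, d=(M3−M2)/(6·1)=-279/56, b=Δ2−h2·(2M2+M3)/6=45/8
seg 3: a=4, c=M3/2=-537/56, d=(M4−M3)/(6·1)=179/56, b=Δ3−h3·(2M3+M4)/6=39/28
t_q=3/4 → seg 0, τ=3/4; S=-5+341/56·τ+0·τ²+-463/1512·τ³=-2015/3584

  seg 0: a=-5 b=341/56 c=0 d=-463/1512
  seg 1: a=5 b=-61/28 c=-463/168 d=1363/1512
  seg 2: a=-2 b=45/8 c=75/14 d=-279/56
  seg 3: a=4 b=39/28 c=-537/56 d=179/56
S(3/4) = -2015/3584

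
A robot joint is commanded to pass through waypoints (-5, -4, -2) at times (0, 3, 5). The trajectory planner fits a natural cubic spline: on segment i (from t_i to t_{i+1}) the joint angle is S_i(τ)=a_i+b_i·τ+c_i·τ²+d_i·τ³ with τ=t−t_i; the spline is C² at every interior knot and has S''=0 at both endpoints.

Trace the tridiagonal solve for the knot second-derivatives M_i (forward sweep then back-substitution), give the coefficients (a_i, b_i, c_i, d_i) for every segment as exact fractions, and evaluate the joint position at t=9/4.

Δ: Δ0=1/3, Δ1=1
row 1: diag=10, rhs=4; c'=1/5, d'=2/5
back: M1=2/5
M: M0=0, M1=2/5, M2=0
seg 0: a=-5, c=M0/2=0, d=(M1−M0)/(6·3)=1/45, b=Δ0−h0·(2M0+M1)/6=2/15
seg 1: a=-4, c=M1/2=1/5, d=(M2−M1)/(6·2)=-1/30, b=Δ1−h1·(2M1+M2)/6=11/15
t_q=9/4 → seg 0, τ=9/4; S=-5+2/15·τ+0·τ²+1/45·τ³=-1423/320

  seg 0: a=-5 b=2/15 c=0 d=1/45
  seg 1: a=-4 b=11/15 c=1/5 d=-1/30
S(9/4) = -1423/320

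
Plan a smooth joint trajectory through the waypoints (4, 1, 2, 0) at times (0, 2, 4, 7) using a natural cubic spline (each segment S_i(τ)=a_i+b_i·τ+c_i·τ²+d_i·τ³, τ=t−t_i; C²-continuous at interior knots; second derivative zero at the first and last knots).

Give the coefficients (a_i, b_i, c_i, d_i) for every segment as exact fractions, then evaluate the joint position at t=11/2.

  seg 0: a=4 b=-119/57 c=0 d=67/456
  seg 1: a=1 b=-37/114 c=67/76 d=-107/456
  seg 2: a=2 b=22/57 c=-10/19 d=10/171
S(11/2) = 121/76

Δ: Δ0=-3/2, Δ1=1/2, Δ2=-2/3
row 1: diag=8, rhs=12; c'=1/4, d'=3/2
row 2: denom=10−2·1/4=19/2; d'=(-7−2·3/2)/(19/2)=-20/19
back: M2=-20/19
back: M1=3/2−1/4·-20/19=67/38
M: M0=0, M1=67/38, M2=-20/19, M3=0
seg 0: a=4, c=M0/2=0, d=(M1−M0)/(6·2)=67/456, b=Δ0−h0·(2M0+M1)/6=-119/57
seg 1: a=1, c=M1/2=67/76, d=(M2−M1)/(6·2)=-107/456, b=Δ1−h1·(2M1+M2)/6=-37/114
seg 2: a=2, c=M2/2=-10/19, d=(M3−M2)/(6·3)=10/171, b=Δ2−h2·(2M2+M3)/6=22/57
t_q=11/2 → seg 2, τ=3/2; S=2+22/57·τ+-10/19·τ²+10/171·τ³=121/76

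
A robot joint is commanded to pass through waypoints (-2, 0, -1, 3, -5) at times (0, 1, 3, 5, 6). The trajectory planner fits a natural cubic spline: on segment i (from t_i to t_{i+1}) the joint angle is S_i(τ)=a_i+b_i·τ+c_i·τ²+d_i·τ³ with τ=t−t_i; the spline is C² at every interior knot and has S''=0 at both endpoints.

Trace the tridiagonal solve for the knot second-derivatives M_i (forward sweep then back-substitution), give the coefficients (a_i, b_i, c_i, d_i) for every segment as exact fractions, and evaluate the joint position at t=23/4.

  seg 0: a=-2 b=11/4 c=0 d=-3/4
  seg 1: a=0 b=1/2 c=-9/4 d=7/8
  seg 2: a=-1 b=2 c=3 d=-3/2
  seg 3: a=3 b=-4 c=-6 d=2
S(23/4) = -81/32

Δ: Δ0=2, Δ1=-1/2, Δ2=2, Δ3=-8
row 1: diag=6, rhs=-15; c'=1/3, d'=-5/2
row 2: denom=8−2·1/3=22/3; d'=(15−2·-5/2)/(22/3)=30/11
row 3: denom=6−2·3/11=60/11; d'=(-60−2·30/11)/(60/11)=-12
back: M3=-12
back: M2=30/11−3/11·-12=6
back: M1=-5/2−1/3·6=-9/2
M: M0=0, M1=-9/2, M2=6, M3=-12, M4=0
seg 0: a=-2, c=M0/2=0, d=(M1−M0)/(6·1)=-3/4, b=Δ0−h0·(2M0+M1)/6=11/4
seg 1: a=0, c=M1/2=-9/4, d=(M2−M1)/(6·2)=7/8, b=Δ1−h1·(2M1+M2)/6=1/2
seg 2: a=-1, c=M2/2=3, d=(M3−M2)/(6·2)=-3/2, b=Δ2−h2·(2M2+M3)/6=2
seg 3: a=3, c=M3/2=-6, d=(M4−M3)/(6·1)=2, b=Δ3−h3·(2M3+M4)/6=-4
t_q=23/4 → seg 3, τ=3/4; S=3+-4·τ+-6·τ²+2·τ³=-81/32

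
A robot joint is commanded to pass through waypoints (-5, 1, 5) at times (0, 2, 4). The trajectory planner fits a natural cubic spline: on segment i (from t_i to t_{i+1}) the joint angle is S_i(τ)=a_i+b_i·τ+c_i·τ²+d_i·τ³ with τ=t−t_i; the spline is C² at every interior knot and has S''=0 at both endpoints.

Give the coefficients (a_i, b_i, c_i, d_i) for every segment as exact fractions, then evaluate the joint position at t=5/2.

Δ: Δ0=3, Δ1=2
row 1: diag=8, rhs=-6; c'=1/4, d'=-3/4
back: M1=-3/4
M: M0=0, M1=-3/4, M2=0
seg 0: a=-5, c=M0/2=0, d=(M1−M0)/(6·2)=-1/16, b=Δ0−h0·(2M0+M1)/6=13/4
seg 1: a=1, c=M1/2=-3/8, d=(M2−M1)/(6·2)=1/16, b=Δ1−h1·(2M1+M2)/6=5/2
t_q=5/2 → seg 1, τ=1/2; S=1+5/2·τ+-3/8·τ²+1/16·τ³=277/128

  seg 0: a=-5 b=13/4 c=0 d=-1/16
  seg 1: a=1 b=5/2 c=-3/8 d=1/16
S(5/2) = 277/128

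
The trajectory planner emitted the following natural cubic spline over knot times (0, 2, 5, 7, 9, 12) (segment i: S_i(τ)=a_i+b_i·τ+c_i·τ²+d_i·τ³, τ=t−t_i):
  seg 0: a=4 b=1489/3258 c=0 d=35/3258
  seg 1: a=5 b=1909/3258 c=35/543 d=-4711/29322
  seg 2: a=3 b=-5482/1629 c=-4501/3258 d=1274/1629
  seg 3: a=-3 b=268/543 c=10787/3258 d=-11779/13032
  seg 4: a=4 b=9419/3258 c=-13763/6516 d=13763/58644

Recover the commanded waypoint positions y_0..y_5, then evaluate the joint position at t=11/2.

y_0=4 y_1=5 y_2=3 y_3=-3 y_4=4 y_5=0
S(11/2) = 1549/1448

y_0 = S_0(0) = a_0 = 4
y_1 = S_1(0) = a_1 = 5
y_2 = S_2(0) = a_2 = 3
y_3 = S_3(0) = a_3 = -3
y_4 = S_4(0) = a_4 = 4
y_5 = S_4(3) = 0
t_q=11/2 is in segment 2 (τ=1/2); S_2(τ)=1549/1448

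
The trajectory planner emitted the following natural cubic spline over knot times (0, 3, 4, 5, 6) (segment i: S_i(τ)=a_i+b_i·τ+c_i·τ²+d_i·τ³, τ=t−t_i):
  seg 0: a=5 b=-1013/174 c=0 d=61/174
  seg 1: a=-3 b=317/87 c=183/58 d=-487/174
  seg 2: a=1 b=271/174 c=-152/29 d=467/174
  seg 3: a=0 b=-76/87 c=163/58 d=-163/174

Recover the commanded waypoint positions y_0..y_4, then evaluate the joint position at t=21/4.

y_0 = S_0(0) = a_0 = 5
y_1 = S_1(0) = a_1 = -3
y_2 = S_2(0) = a_2 = 1
y_3 = S_3(0) = a_3 = 0
y_4 = S_3(1) = 1
t_q=21/4 is in segment 3 (τ=1/4); S_3(τ)=-213/3712

y_0=5 y_1=-3 y_2=1 y_3=0 y_4=1
S(21/4) = -213/3712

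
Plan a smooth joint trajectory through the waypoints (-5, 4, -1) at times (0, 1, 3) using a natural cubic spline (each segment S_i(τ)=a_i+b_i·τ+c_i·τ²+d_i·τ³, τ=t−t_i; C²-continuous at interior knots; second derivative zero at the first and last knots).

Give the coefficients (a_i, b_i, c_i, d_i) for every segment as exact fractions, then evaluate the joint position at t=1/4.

  seg 0: a=-5 b=131/12 c=0 d=-23/12
  seg 1: a=4 b=31/6 c=-23/4 d=23/24
S(1/4) = -589/256

Δ: Δ0=9, Δ1=-5/2
row 1: diag=6, rhs=-69; c'=1/3, d'=-23/2
back: M1=-23/2
M: M0=0, M1=-23/2, M2=0
seg 0: a=-5, c=M0/2=0, d=(M1−M0)/(6·1)=-23/12, b=Δ0−h0·(2M0+M1)/6=131/12
seg 1: a=4, c=M1/2=-23/4, d=(M2−M1)/(6·2)=23/24, b=Δ1−h1·(2M1+M2)/6=31/6
t_q=1/4 → seg 0, τ=1/4; S=-5+131/12·τ+0·τ²+-23/12·τ³=-589/256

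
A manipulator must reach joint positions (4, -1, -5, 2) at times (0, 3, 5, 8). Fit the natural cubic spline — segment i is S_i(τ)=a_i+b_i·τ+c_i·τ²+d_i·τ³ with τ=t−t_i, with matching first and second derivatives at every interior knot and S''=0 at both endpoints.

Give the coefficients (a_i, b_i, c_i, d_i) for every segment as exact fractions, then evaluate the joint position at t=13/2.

  seg 0: a=4 b=-31/24 c=0 d=-1/24
  seg 1: a=-1 b=-29/12 c=-3/8 d=7/24
  seg 2: a=-5 b=-5/12 c=11/8 d=-11/72
S(13/2) = -195/64

Δ: Δ0=-5/3, Δ1=-2, Δ2=7/3
row 1: diag=10, rhs=-2; c'=1/5, d'=-1/5
row 2: denom=10−2·1/5=48/5; d'=(26−2·-1/5)/(48/5)=11/4
back: M2=11/4
back: M1=-1/5−1/5·11/4=-3/4
M: M0=0, M1=-3/4, M2=11/4, M3=0
seg 0: a=4, c=M0/2=0, d=(M1−M0)/(6·3)=-1/24, b=Δ0−h0·(2M0+M1)/6=-31/24
seg 1: a=-1, c=M1/2=-3/8, d=(M2−M1)/(6·2)=7/24, b=Δ1−h1·(2M1+M2)/6=-29/12
seg 2: a=-5, c=M2/2=11/8, d=(M3−M2)/(6·3)=-11/72, b=Δ2−h2·(2M2+M3)/6=-5/12
t_q=13/2 → seg 2, τ=3/2; S=-5+-5/12·τ+11/8·τ²+-11/72·τ³=-195/64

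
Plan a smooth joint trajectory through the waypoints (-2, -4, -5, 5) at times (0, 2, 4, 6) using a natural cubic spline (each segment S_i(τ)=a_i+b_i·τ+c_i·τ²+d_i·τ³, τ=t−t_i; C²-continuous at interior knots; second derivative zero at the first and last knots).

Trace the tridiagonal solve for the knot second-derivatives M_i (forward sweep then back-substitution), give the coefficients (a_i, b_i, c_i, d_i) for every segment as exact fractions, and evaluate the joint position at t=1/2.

Δ: Δ0=-1, Δ1=-1/2, Δ2=5
row 1: diag=8, rhs=3; c'=1/4, d'=3/8
row 2: denom=8−2·1/4=15/2; d'=(33−2·3/8)/(15/2)=43/10
back: M2=43/10
back: M1=3/8−1/4·43/10=-7/10
M: M0=0, M1=-7/10, M2=43/10, M3=0
seg 0: a=-2, c=M0/2=0, d=(M1−M0)/(6·2)=-7/120, b=Δ0−h0·(2M0+M1)/6=-23/30
seg 1: a=-4, c=M1/2=-7/20, d=(M2−M1)/(6·2)=5/12, b=Δ1−h1·(2M1+M2)/6=-22/15
seg 2: a=-5, c=M2/2=43/20, d=(M3−M2)/(6·2)=-43/120, b=Δ2−h2·(2M2+M3)/6=32/15
t_q=1/2 → seg 0, τ=1/2; S=-2+-23/30·τ+0·τ²+-7/120·τ³=-153/64

  seg 0: a=-2 b=-23/30 c=0 d=-7/120
  seg 1: a=-4 b=-22/15 c=-7/20 d=5/12
  seg 2: a=-5 b=32/15 c=43/20 d=-43/120
S(1/2) = -153/64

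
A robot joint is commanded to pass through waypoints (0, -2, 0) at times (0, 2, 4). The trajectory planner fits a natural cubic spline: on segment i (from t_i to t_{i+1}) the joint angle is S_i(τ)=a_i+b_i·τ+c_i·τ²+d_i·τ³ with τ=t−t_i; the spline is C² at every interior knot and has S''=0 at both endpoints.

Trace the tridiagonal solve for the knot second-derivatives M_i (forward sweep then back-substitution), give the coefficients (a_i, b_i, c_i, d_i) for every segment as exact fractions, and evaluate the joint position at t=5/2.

Δ: Δ0=-1, Δ1=1
row 1: diag=8, rhs=12; c'=1/4, d'=3/2
back: M1=3/2
M: M0=0, M1=3/2, M2=0
seg 0: a=0, c=M0/2=0, d=(M1−M0)/(6·2)=1/8, b=Δ0−h0·(2M0+M1)/6=-3/2
seg 1: a=-2, c=M1/2=3/4, d=(M2−M1)/(6·2)=-1/8, b=Δ1−h1·(2M1+M2)/6=0
t_q=5/2 → seg 1, τ=1/2; S=-2+0·τ+3/4·τ²+-1/8·τ³=-117/64

  seg 0: a=0 b=-3/2 c=0 d=1/8
  seg 1: a=-2 b=0 c=3/4 d=-1/8
S(5/2) = -117/64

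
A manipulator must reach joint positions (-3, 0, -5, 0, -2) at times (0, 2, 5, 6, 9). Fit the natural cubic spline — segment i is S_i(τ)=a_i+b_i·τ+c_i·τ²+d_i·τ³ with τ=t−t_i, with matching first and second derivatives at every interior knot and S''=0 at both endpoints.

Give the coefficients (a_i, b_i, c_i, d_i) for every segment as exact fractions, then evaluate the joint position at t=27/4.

Δ: Δ0=3/2, Δ1=-5/3, Δ2=5, Δ3=-2/3
row 1: diag=10, rhs=-19; c'=3/10, d'=-19/10
row 2: denom=8−3·3/10=71/10; d'=(40−3·-19/10)/(71/10)=457/71
row 3: denom=8−1·10/71=558/71; d'=(-34−1·457/71)/(558/71)=-319/62
back: M3=-319/62
back: M2=457/71−10/71·-319/62=222/31
back: M1=-19/10−3/10·222/31=-251/62
M: M0=0, M1=-251/62, M2=222/31, M3=-319/62, M4=0
seg 0: a=-3, c=M0/2=0, d=(M1−M0)/(6·2)=-251/744, b=Δ0−h0·(2M0+M1)/6=265/93
seg 1: a=0, c=M1/2=-251/124, d=(M2−M1)/(6·3)=695/1116, b=Δ1−h1·(2M1+M2)/6=-223/186
seg 2: a=-5, c=M2/2=111/31, d=(M3−M2)/(6·1)=-763/372, b=Δ2−h2·(2M2+M3)/6=1291/372
seg 3: a=0, c=M3/2=-319/124, d=(M4−M3)/(6·3)=319/1116, b=Δ3−h3·(2M3+M4)/6=833/186
t_q=27/4 → seg 3, τ=3/4; S=0+833/186·τ+-319/124·τ²+319/1116·τ³=16129/7936

  seg 0: a=-3 b=265/93 c=0 d=-251/744
  seg 1: a=0 b=-223/186 c=-251/124 d=695/1116
  seg 2: a=-5 b=1291/372 c=111/31 d=-763/372
  seg 3: a=0 b=833/186 c=-319/124 d=319/1116
S(27/4) = 16129/7936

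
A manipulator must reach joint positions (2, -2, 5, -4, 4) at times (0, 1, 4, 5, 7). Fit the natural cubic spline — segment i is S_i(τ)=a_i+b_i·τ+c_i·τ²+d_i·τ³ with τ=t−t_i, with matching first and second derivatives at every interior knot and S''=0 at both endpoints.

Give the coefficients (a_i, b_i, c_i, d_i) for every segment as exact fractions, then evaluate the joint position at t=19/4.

Δ: Δ0=-4, Δ1=7/3, Δ2=-9, Δ3=4
row 1: diag=8, rhs=38; c'=3/8, d'=19/4
row 2: denom=8−3·3/8=55/8; d'=(-68−3·19/4)/(55/8)=-658/55
row 3: denom=6−1·8/55=322/55; d'=(78−1·-658/55)/(322/55)=2474/161
back: M3=2474/161
back: M2=-658/55−8/55·2474/161=-2286/161
back: M1=19/4−3/8·-2286/161=1622/161
M: M0=0, M1=1622/161, M2=-2286/161, M3=2474/161, M4=0
seg 0: a=2, c=M0/2=0, d=(M1−M0)/(6·1)=811/483, b=Δ0−h0·(2M0+M1)/6=-2743/483
seg 1: a=-2, c=M1/2=811/161, d=(M2−M1)/(6·3)=-1954/1449, b=Δ1−h1·(2M1+M2)/6=-310/483
seg 2: a=5, c=M2/2=-1143/161, d=(M3−M2)/(6·1)=340/69, b=Δ2−h2·(2M2+M3)/6=-3298/483
seg 3: a=-4, c=M3/2=1237/161, d=(M4−M3)/(6·2)=-1237/966, b=Δ3−h3·(2M3+M4)/6=-3016/483
t_q=19/4 → seg 2, τ=3/4; S=5+-3298/483·τ+-1143/161·τ²+340/69·τ³=-57/28

  seg 0: a=2 b=-2743/483 c=0 d=811/483
  seg 1: a=-2 b=-310/483 c=811/161 d=-1954/1449
  seg 2: a=5 b=-3298/483 c=-1143/161 d=340/69
  seg 3: a=-4 b=-3016/483 c=1237/161 d=-1237/966
S(19/4) = -57/28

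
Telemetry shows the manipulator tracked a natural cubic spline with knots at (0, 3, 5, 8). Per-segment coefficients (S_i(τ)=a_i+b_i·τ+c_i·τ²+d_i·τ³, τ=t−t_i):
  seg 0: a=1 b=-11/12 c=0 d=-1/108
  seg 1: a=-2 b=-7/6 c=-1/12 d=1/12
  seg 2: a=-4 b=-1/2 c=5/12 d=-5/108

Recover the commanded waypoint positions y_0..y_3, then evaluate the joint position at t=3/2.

y_0 = S_0(0) = a_0 = 1
y_1 = S_1(0) = a_1 = -2
y_2 = S_2(0) = a_2 = -4
y_3 = S_2(3) = -3
t_q=3/2 is in segment 0 (τ=3/2); S_0(τ)=-13/32

y_0=1 y_1=-2 y_2=-4 y_3=-3
S(3/2) = -13/32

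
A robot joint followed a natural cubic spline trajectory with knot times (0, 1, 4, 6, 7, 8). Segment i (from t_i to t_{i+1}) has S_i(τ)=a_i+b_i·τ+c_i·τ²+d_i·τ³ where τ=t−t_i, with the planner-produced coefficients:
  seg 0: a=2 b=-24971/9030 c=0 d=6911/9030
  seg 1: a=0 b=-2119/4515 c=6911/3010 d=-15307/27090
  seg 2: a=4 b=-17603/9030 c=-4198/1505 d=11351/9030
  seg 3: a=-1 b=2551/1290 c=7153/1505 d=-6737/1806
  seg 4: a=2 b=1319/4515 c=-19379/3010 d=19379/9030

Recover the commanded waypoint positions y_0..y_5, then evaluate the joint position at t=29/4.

y_0=2 y_1=0 y_2=4 y_3=-1 y_4=2 y_5=-2
S(29/4) = 46899/27520

y_0 = S_0(0) = a_0 = 2
y_1 = S_1(0) = a_1 = 0
y_2 = S_2(0) = a_2 = 4
y_3 = S_3(0) = a_3 = -1
y_4 = S_4(0) = a_4 = 2
y_5 = S_4(1) = -2
t_q=29/4 is in segment 4 (τ=1/4); S_4(τ)=46899/27520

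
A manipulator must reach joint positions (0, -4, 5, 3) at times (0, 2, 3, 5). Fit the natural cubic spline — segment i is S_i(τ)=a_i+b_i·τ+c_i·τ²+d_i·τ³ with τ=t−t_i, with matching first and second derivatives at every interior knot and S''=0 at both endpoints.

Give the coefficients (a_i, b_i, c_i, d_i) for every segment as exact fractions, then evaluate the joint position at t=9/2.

  seg 0: a=0 b=-222/35 c=0 d=38/35
  seg 1: a=-4 b=234/35 c=228/35 d=-21/5
  seg 2: a=5 b=249/35 c=-213/35 d=71/70
S(9/2) = 605/112

Δ: Δ0=-2, Δ1=9, Δ2=-1
row 1: diag=6, rhs=66; c'=1/6, d'=11
row 2: denom=6−1·1/6=35/6; d'=(-60−1·11)/(35/6)=-426/35
back: M2=-426/35
back: M1=11−1/6·-426/35=456/35
M: M0=0, M1=456/35, M2=-426/35, M3=0
seg 0: a=0, c=M0/2=0, d=(M1−M0)/(6·2)=38/35, b=Δ0−h0·(2M0+M1)/6=-222/35
seg 1: a=-4, c=M1/2=228/35, d=(M2−M1)/(6·1)=-21/5, b=Δ1−h1·(2M1+M2)/6=234/35
seg 2: a=5, c=M2/2=-213/35, d=(M3−M2)/(6·2)=71/70, b=Δ2−h2·(2M2+M3)/6=249/35
t_q=9/2 → seg 2, τ=3/2; S=5+249/35·τ+-213/35·τ²+71/70·τ³=605/112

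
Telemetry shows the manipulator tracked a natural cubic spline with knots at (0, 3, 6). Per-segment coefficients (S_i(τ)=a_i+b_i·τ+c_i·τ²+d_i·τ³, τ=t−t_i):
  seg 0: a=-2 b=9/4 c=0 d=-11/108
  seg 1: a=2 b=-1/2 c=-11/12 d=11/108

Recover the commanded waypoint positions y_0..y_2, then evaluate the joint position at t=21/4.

y_0=-2 y_1=2 y_2=-5
S(21/4) = -667/256

y_0 = S_0(0) = a_0 = -2
y_1 = S_1(0) = a_1 = 2
y_2 = S_1(3) = -5
t_q=21/4 is in segment 1 (τ=9/4); S_1(τ)=-667/256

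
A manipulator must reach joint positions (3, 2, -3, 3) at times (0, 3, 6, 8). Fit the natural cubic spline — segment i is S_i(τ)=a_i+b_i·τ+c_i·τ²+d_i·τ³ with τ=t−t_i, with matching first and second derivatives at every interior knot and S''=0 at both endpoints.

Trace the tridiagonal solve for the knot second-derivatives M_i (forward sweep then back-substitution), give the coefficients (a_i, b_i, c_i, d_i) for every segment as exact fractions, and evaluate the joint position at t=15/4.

Δ: Δ0=-1/3, Δ1=-5/3, Δ2=3
row 1: diag=12, rhs=-8; c'=1/4, d'=-2/3
row 2: denom=10−3·1/4=37/4; d'=(28−3·-2/3)/(37/4)=120/37
back: M2=120/37
back: M1=-2/3−1/4·120/37=-164/111
M: M0=0, M1=-164/111, M2=120/37, M3=0
seg 0: a=3, c=M0/2=0, d=(M1−M0)/(6·3)=-82/999, b=Δ0−h0·(2M0+M1)/6=15/37
seg 1: a=2, c=M1/2=-82/111, d=(M2−M1)/(6·3)=262/999, b=Δ1−h1·(2M1+M2)/6=-67/37
seg 2: a=-3, c=M2/2=60/37, d=(M3−M2)/(6·2)=-10/37, b=Δ2−h2·(2M2+M3)/6=31/37
t_q=15/4 → seg 1, τ=3/4; S=2+-67/37·τ+-82/111·τ²+262/999·τ³=399/1184

  seg 0: a=3 b=15/37 c=0 d=-82/999
  seg 1: a=2 b=-67/37 c=-82/111 d=262/999
  seg 2: a=-3 b=31/37 c=60/37 d=-10/37
S(15/4) = 399/1184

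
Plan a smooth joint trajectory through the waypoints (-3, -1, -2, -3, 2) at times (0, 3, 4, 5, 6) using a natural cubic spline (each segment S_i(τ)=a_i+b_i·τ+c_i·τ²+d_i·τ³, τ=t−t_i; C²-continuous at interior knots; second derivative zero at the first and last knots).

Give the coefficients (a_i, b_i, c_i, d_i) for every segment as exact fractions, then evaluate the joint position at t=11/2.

Δ: Δ0=2/3, Δ1=-1, Δ2=-1, Δ3=5
row 1: diag=8, rhs=-10; c'=1/8, d'=-5/4
row 2: denom=4−1·1/8=31/8; d'=(0−1·-5/4)/(31/8)=10/31
row 3: denom=4−1·8/31=116/31; d'=(36−1·10/31)/(116/31)=553/58
back: M3=553/58
back: M2=10/31−8/31·553/58=-62/29
back: M1=-5/4−1/8·-62/29=-57/58
M: M0=0, M1=-57/58, M2=-62/29, M3=553/58, M4=0
seg 0: a=-3, c=M0/2=0, d=(M1−M0)/(6·3)=-19/348, b=Δ0−h0·(2M0+M1)/6=403/348
seg 1: a=-1, c=M1/2=-57/116, d=(M2−M1)/(6·1)=-67/348, b=Δ1−h1·(2M1+M2)/6=-55/174
seg 2: a=-2, c=M2/2=-31/29, d=(M3−M2)/(6·1)=677/348, b=Δ2−h2·(2M2+M3)/6=-653/348
seg 3: a=-3, c=M3/2=553/116, d=(M4−M3)/(6·1)=-553/348, b=Δ3−h3·(2M3+M4)/6=317/174
t_q=11/2 → seg 3, τ=1/2; S=-3+317/174·τ+553/116·τ²+-553/348·τ³=-1017/928

  seg 0: a=-3 b=403/348 c=0 d=-19/348
  seg 1: a=-1 b=-55/174 c=-57/116 d=-67/348
  seg 2: a=-2 b=-653/348 c=-31/29 d=677/348
  seg 3: a=-3 b=317/174 c=553/116 d=-553/348
S(11/2) = -1017/928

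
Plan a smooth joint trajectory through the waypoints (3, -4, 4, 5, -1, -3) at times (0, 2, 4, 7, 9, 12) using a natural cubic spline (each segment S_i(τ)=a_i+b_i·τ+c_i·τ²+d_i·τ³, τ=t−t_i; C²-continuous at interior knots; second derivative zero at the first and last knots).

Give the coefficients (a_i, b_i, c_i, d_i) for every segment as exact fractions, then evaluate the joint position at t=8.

Δ: Δ0=-7/2, Δ1=4, Δ2=1/3, Δ3=-3, Δ4=-2/3
row 1: diag=8, rhs=45; c'=1/4, d'=45/8
row 2: denom=10−2·1/4=19/2; d'=(-22−2·45/8)/(19/2)=-7/2
row 3: denom=10−3·6/19=172/19; d'=(-20−3·-7/2)/(172/19)=-361/344
row 4: denom=10−2·19/86=411/43; d'=(14−2·-361/344)/(411/43)=923/548
back: M4=923/548
back: M3=-361/344−19/86·923/548=-779/548
back: M2=-7/2−6/19·-779/548=-418/137
back: M1=45/8−1/4·-418/137=7001/1096
M: M0=0, M1=7001/1096, M2=-418/137, M3=-779/548, M4=923/548, M5=0
seg 0: a=3, c=M0/2=0, d=(M1−M0)/(6·2)=7001/13152, b=Δ0−h0·(2M0+M1)/6=-18509/3288
seg 1: a=-4, c=M1/2=7001/2192, d=(M2−M1)/(6·2)=-10345/13152, b=Δ1−h1·(2M1+M2)/6=1247/1644
seg 2: a=4, c=M2/2=-209/137, d=(M3−M2)/(6·3)=893/9864, b=Δ2−h2·(2M2+M3)/6=13465/3288
seg 3: a=5, c=M3/2=-779/1096, d=(M4−M3)/(6·2)=851/3288, b=Δ3−h3·(2M3+M4)/6=-4297/1644
seg 4: a=-1, c=M4/2=923/1096, d=(M5−M4)/(6·3)=-923/9864, b=Δ4−h4·(2M4+M5)/6=-3865/1644
t_q=8 → seg 3, τ=1; S=5+-4297/1644·τ+-779/1096·τ²+851/3288·τ³=265/137

  seg 0: a=3 b=-18509/3288 c=0 d=7001/13152
  seg 1: a=-4 b=1247/1644 c=7001/2192 d=-10345/13152
  seg 2: a=4 b=13465/3288 c=-209/137 d=893/9864
  seg 3: a=5 b=-4297/1644 c=-779/1096 d=851/3288
  seg 4: a=-1 b=-3865/1644 c=923/1096 d=-923/9864
S(8) = 265/137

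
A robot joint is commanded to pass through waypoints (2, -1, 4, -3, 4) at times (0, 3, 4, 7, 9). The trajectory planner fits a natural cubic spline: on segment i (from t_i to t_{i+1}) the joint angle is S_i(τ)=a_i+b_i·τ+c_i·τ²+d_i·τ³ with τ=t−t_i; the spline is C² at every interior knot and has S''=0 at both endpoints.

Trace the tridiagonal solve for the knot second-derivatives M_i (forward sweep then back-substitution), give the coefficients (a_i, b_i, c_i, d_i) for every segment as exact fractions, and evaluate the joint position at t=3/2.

  seg 0: a=2 b=-4217/1116 c=0 d=3101/10044
  seg 1: a=-1 b=2543/558 c=3101/1116 d=-869/372
  seg 2: a=4 b=3467/1116 c=-1180/279 d=8089/10044
  seg 3: a=-3 b=-293/558 c=1123/372 d=-1123/2232
S(3/2) = -2605/992

Δ: Δ0=-1, Δ1=5, Δ2=-7/3, Δ3=7/2
row 1: diag=8, rhs=36; c'=1/8, d'=9/2
row 2: denom=8−1·1/8=63/8; d'=(-44−1·9/2)/(63/8)=-388/63
row 3: denom=10−3·8/21=62/7; d'=(35−3·-388/63)/(62/7)=1123/186
back: M3=1123/186
back: M2=-388/63−8/21·1123/186=-2360/279
back: M1=9/2−1/8·-2360/279=3101/558
M: M0=0, M1=3101/558, M2=-2360/279, M3=1123/186, M4=0
seg 0: a=2, c=M0/2=0, d=(M1−M0)/(6·3)=3101/10044, b=Δ0−h0·(2M0+M1)/6=-4217/1116
seg 1: a=-1, c=M1/2=3101/1116, d=(M2−M1)/(6·1)=-869/372, b=Δ1−h1·(2M1+M2)/6=2543/558
seg 2: a=4, c=M2/2=-1180/279, d=(M3−M2)/(6·3)=8089/10044, b=Δ2−h2·(2M2+M3)/6=3467/1116
seg 3: a=-3, c=M3/2=1123/372, d=(M4−M3)/(6·2)=-1123/2232, b=Δ3−h3·(2M3+M4)/6=-293/558
t_q=3/2 → seg 0, τ=3/2; S=2+-4217/1116·τ+0·τ²+3101/10044·τ³=-2605/992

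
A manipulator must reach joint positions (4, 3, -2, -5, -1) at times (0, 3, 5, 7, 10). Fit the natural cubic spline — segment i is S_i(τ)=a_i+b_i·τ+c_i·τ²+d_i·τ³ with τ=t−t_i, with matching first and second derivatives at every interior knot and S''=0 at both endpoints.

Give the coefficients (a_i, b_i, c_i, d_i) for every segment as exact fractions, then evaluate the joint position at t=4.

  seg 0: a=4 b=7/18 c=0 d=-13/162
  seg 1: a=3 b=-16/9 c=-13/18 d=13/72
  seg 2: a=-2 b=-5/2 c=13/36 d=5/72
  seg 3: a=-5 b=-2/9 c=7/9 d=-7/81
S(4) = 49/72

Δ: Δ0=-1/3, Δ1=-5/2, Δ2=-3/2, Δ3=4/3
row 1: diag=10, rhs=-13; c'=1/5, d'=-13/10
row 2: denom=8−2·1/5=38/5; d'=(6−2·-13/10)/(38/5)=43/38
row 3: denom=10−2·5/19=180/19; d'=(17−2·43/38)/(180/19)=14/9
back: M3=14/9
back: M2=43/38−5/19·14/9=13/18
back: M1=-13/10−1/5·13/18=-13/9
M: M0=0, M1=-13/9, M2=13/18, M3=14/9, M4=0
seg 0: a=4, c=M0/2=0, d=(M1−M0)/(6·3)=-13/162, b=Δ0−h0·(2M0+M1)/6=7/18
seg 1: a=3, c=M1/2=-13/18, d=(M2−M1)/(6·2)=13/72, b=Δ1−h1·(2M1+M2)/6=-16/9
seg 2: a=-2, c=M2/2=13/36, d=(M3−M2)/(6·2)=5/72, b=Δ2−h2·(2M2+M3)/6=-5/2
seg 3: a=-5, c=M3/2=7/9, d=(M4−M3)/(6·3)=-7/81, b=Δ3−h3·(2M3+M4)/6=-2/9
t_q=4 → seg 1, τ=1; S=3+-16/9·τ+-13/18·τ²+13/72·τ³=49/72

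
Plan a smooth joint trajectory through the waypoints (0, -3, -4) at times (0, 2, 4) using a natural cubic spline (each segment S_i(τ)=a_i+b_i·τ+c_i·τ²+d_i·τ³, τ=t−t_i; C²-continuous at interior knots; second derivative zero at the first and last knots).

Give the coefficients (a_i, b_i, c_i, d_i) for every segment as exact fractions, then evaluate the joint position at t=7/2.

  seg 0: a=0 b=-7/4 c=0 d=1/16
  seg 1: a=-3 b=-1 c=3/8 d=-1/16
S(7/2) = -495/128

Δ: Δ0=-3/2, Δ1=-1/2
row 1: diag=8, rhs=6; c'=1/4, d'=3/4
back: M1=3/4
M: M0=0, M1=3/4, M2=0
seg 0: a=0, c=M0/2=0, d=(M1−M0)/(6·2)=1/16, b=Δ0−h0·(2M0+M1)/6=-7/4
seg 1: a=-3, c=M1/2=3/8, d=(M2−M1)/(6·2)=-1/16, b=Δ1−h1·(2M1+M2)/6=-1
t_q=7/2 → seg 1, τ=3/2; S=-3+-1·τ+3/8·τ²+-1/16·τ³=-495/128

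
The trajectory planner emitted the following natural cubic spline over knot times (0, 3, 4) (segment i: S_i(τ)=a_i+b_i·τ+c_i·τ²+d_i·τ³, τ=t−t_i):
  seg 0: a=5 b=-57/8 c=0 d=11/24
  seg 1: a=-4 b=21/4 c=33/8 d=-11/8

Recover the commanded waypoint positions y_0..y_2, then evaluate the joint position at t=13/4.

y_0=5 y_1=-4 y_2=4
S(13/4) = -1255/512

y_0 = S_0(0) = a_0 = 5
y_1 = S_1(0) = a_1 = -4
y_2 = S_1(1) = 4
t_q=13/4 is in segment 1 (τ=1/4); S_1(τ)=-1255/512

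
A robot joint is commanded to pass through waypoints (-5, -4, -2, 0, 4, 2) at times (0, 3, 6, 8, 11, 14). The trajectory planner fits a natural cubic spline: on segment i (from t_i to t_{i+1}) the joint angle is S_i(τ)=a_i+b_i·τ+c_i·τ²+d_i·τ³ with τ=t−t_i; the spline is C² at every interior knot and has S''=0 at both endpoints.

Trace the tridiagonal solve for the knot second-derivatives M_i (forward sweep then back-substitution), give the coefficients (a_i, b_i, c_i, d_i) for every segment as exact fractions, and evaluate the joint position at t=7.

Δ: Δ0=1/3, Δ1=2/3, Δ2=1, Δ3=4/3, Δ4=-2/3
row 1: diag=12, rhs=2; c'=1/4, d'=1/6
row 2: denom=10−3·1/4=37/4; d'=(2−3·1/6)/(37/4)=6/37
row 3: denom=10−2·8/37=354/37; d'=(2−2·6/37)/(354/37)=31/177
row 4: denom=12−3·37/118=1305/118; d'=(-12−3·31/177)/(1305/118)=-1478/1305
back: M4=-1478/1305
back: M3=31/177−37/118·-1478/1305=692/1305
back: M2=6/37−8/37·692/1305=62/1305
back: M1=1/6−1/4·62/1305=202/1305
M: M0=0, M1=202/1305, M2=62/1305, M3=692/1305, M4=-1478/1305, M5=0
seg 0: a=-5, c=M0/2=0, d=(M1−M0)/(6·3)=101/11745, b=Δ0−h0·(2M0+M1)/6=334/1305
seg 1: a=-4, c=M1/2=101/1305, d=(M2−M1)/(6·3)=-14/2349, b=Δ1−h1·(2M1+M2)/6=637/1305
seg 2: a=-2, c=M2/2=31/1305, d=(M3−M2)/(6·2)=7/174, b=Δ2−h2·(2M2+M3)/6=1033/1305
seg 3: a=0, c=M3/2=346/1305, d=(M4−M3)/(6·3)=-217/2349, b=Δ3−h3·(2M3+M4)/6=1787/1305
seg 4: a=4, c=M4/2=-739/1305, d=(M5−M4)/(6·3)=739/11745, b=Δ4−h4·(2M4+M5)/6=608/1305
t_q=7 → seg 2, τ=1; S=-2+1033/1305·τ+31/1305·τ²+7/174·τ³=-103/90

  seg 0: a=-5 b=334/1305 c=0 d=101/11745
  seg 1: a=-4 b=637/1305 c=101/1305 d=-14/2349
  seg 2: a=-2 b=1033/1305 c=31/1305 d=7/174
  seg 3: a=0 b=1787/1305 c=346/1305 d=-217/2349
  seg 4: a=4 b=608/1305 c=-739/1305 d=739/11745
S(7) = -103/90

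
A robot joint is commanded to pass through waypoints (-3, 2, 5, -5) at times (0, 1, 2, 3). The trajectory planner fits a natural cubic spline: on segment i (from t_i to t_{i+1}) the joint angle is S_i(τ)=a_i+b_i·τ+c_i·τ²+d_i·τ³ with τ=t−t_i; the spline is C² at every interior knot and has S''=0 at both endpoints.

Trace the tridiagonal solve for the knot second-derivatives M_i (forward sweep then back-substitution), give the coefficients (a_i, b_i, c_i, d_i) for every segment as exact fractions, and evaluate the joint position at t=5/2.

  seg 0: a=-3 b=14/3 c=0 d=1/3
  seg 1: a=2 b=17/3 c=1 d=-11/3
  seg 2: a=5 b=-10/3 c=-10 d=10/3
S(5/2) = 5/4

Δ: Δ0=5, Δ1=3, Δ2=-10
row 1: diag=4, rhs=-12; c'=1/4, d'=-3
row 2: denom=4−1·1/4=15/4; d'=(-78−1·-3)/(15/4)=-20
back: M2=-20
back: M1=-3−1/4·-20=2
M: M0=0, M1=2, M2=-20, M3=0
seg 0: a=-3, c=M0/2=0, d=(M1−M0)/(6·1)=1/3, b=Δ0−h0·(2M0+M1)/6=14/3
seg 1: a=2, c=M1/2=1, d=(M2−M1)/(6·1)=-11/3, b=Δ1−h1·(2M1+M2)/6=17/3
seg 2: a=5, c=M2/2=-10, d=(M3−M2)/(6·1)=10/3, b=Δ2−h2·(2M2+M3)/6=-10/3
t_q=5/2 → seg 2, τ=1/2; S=5+-10/3·τ+-10·τ²+10/3·τ³=5/4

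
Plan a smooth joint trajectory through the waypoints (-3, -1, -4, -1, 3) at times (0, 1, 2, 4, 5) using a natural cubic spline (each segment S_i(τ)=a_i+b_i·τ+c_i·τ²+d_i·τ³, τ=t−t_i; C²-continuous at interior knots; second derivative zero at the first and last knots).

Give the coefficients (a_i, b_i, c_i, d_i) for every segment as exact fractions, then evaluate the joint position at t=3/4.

  seg 0: a=-3 b=213/61 c=0 d=-91/61
  seg 1: a=-1 b=-60/61 c=-273/61 d=150/61
  seg 2: a=-4 b=-156/61 c=177/61 d=-213/488
  seg 3: a=-1 b=465/122 c=69/244 d=-23/244
S(3/4) = -3945/3904

Δ: Δ0=2, Δ1=-3, Δ2=3/2, Δ3=4
row 1: diag=4, rhs=-30; c'=1/4, d'=-15/2
row 2: denom=6−1·1/4=23/4; d'=(27−1·-15/2)/(23/4)=6
row 3: denom=6−2·8/23=122/23; d'=(15−2·6)/(122/23)=69/122
back: M3=69/122
back: M2=6−8/23·69/122=354/61
back: M1=-15/2−1/4·354/61=-546/61
M: M0=0, M1=-546/61, M2=354/61, M3=69/122, M4=0
seg 0: a=-3, c=M0/2=0, d=(M1−M0)/(6·1)=-91/61, b=Δ0−h0·(2M0+M1)/6=213/61
seg 1: a=-1, c=M1/2=-273/61, d=(M2−M1)/(6·1)=150/61, b=Δ1−h1·(2M1+M2)/6=-60/61
seg 2: a=-4, c=M2/2=177/61, d=(M3−M2)/(6·2)=-213/488, b=Δ2−h2·(2M2+M3)/6=-156/61
seg 3: a=-1, c=M3/2=69/244, d=(M4−M3)/(6·1)=-23/244, b=Δ3−h3·(2M3+M4)/6=465/122
t_q=3/4 → seg 0, τ=3/4; S=-3+213/61·τ+0·τ²+-91/61·τ³=-3945/3904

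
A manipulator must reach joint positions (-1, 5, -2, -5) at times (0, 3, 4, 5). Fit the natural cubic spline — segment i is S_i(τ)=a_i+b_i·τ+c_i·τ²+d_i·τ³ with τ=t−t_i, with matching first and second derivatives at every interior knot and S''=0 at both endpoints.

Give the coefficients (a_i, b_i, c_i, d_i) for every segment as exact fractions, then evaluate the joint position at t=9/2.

Δ: Δ0=2, Δ1=-7, Δ2=-3
row 1: diag=8, rhs=-54; c'=1/8, d'=-27/4
row 2: denom=4−1·1/8=31/8; d'=(24−1·-27/4)/(31/8)=246/31
back: M2=246/31
back: M1=-27/4−1/8·246/31=-240/31
M: M0=0, M1=-240/31, M2=246/31, M3=0
seg 0: a=-1, c=M0/2=0, d=(M1−M0)/(6·3)=-40/93, b=Δ0−h0·(2M0+M1)/6=182/31
seg 1: a=5, c=M1/2=-120/31, d=(M2−M1)/(6·1)=81/31, b=Δ1−h1·(2M1+M2)/6=-178/31
seg 2: a=-2, c=M2/2=123/31, d=(M3−M2)/(6·1)=-41/31, b=Δ2−h2·(2M2+M3)/6=-175/31
t_q=9/2 → seg 2, τ=1/2; S=-2+-175/31·τ+123/31·τ²+-41/31·τ³=-991/248

  seg 0: a=-1 b=182/31 c=0 d=-40/93
  seg 1: a=5 b=-178/31 c=-120/31 d=81/31
  seg 2: a=-2 b=-175/31 c=123/31 d=-41/31
S(9/2) = -991/248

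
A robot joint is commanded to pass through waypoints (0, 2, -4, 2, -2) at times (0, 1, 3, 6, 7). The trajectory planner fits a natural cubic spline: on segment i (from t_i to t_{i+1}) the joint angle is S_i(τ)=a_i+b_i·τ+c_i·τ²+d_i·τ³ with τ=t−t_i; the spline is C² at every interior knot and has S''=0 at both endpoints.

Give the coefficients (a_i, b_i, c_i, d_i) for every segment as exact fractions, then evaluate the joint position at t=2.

Δ: Δ0=2, Δ1=-3, Δ2=2, Δ3=-4
row 1: diag=6, rhs=-30; c'=1/3, d'=-5
row 2: denom=10−2·1/3=28/3; d'=(30−2·-5)/(28/3)=30/7
row 3: denom=8−3·9/28=197/28; d'=(-36−3·30/7)/(197/28)=-1368/197
back: M3=-1368/197
back: M2=30/7−9/28·-1368/197=1284/197
back: M1=-5−1/3·1284/197=-1413/197
M: M0=0, M1=-1413/197, M2=1284/197, M3=-1368/197, M4=0
seg 0: a=0, c=M0/2=0, d=(M1−M0)/(6·1)=-471/394, b=Δ0−h0·(2M0+M1)/6=1259/394
seg 1: a=2, c=M1/2=-1413/394, d=(M2−M1)/(6·2)=899/788, b=Δ1−h1·(2M1+M2)/6=-77/197
seg 2: a=-4, c=M2/2=642/197, d=(M3−M2)/(6·3)=-442/591, b=Δ2−h2·(2M2+M3)/6=-206/197
seg 3: a=2, c=M3/2=-684/197, d=(M4−M3)/(6·1)=228/197, b=Δ3−h3·(2M3+M4)/6=-332/197
t_q=2 → seg 1, τ=1; S=2+-77/197·τ+-1413/394·τ²+899/788·τ³=-659/788

  seg 0: a=0 b=1259/394 c=0 d=-471/394
  seg 1: a=2 b=-77/197 c=-1413/394 d=899/788
  seg 2: a=-4 b=-206/197 c=642/197 d=-442/591
  seg 3: a=2 b=-332/197 c=-684/197 d=228/197
S(2) = -659/788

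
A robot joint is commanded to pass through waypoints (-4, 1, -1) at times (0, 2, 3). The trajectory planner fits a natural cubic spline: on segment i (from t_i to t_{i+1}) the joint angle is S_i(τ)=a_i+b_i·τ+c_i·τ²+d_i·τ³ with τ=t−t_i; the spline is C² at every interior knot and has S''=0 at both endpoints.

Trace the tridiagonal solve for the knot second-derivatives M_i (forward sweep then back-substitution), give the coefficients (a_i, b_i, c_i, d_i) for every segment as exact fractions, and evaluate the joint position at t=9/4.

  seg 0: a=-4 b=4 c=0 d=-3/8
  seg 1: a=1 b=-1/2 c=-9/4 d=3/4
S(9/4) = 191/256

Δ: Δ0=5/2, Δ1=-2
row 1: diag=6, rhs=-27; c'=1/6, d'=-9/2
back: M1=-9/2
M: M0=0, M1=-9/2, M2=0
seg 0: a=-4, c=M0/2=0, d=(M1−M0)/(6·2)=-3/8, b=Δ0−h0·(2M0+M1)/6=4
seg 1: a=1, c=M1/2=-9/4, d=(M2−M1)/(6·1)=3/4, b=Δ1−h1·(2M1+M2)/6=-1/2
t_q=9/4 → seg 1, τ=1/4; S=1+-1/2·τ+-9/4·τ²+3/4·τ³=191/256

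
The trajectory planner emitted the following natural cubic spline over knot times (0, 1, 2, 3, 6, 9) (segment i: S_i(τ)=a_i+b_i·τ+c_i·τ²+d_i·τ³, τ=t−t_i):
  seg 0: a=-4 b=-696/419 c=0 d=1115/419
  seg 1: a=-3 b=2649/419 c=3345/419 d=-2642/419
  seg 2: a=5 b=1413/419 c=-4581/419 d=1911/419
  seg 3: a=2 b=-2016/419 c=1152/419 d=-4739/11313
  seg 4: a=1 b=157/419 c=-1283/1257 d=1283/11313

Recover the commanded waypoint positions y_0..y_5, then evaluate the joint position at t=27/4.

y_0 = S_0(0) = a_0 = -4
y_1 = S_1(0) = a_1 = -3
y_2 = S_2(0) = a_2 = 5
y_3 = S_3(0) = a_3 = 2
y_4 = S_4(0) = a_4 = 1
y_5 = S_4(3) = -4
t_q=27/4 is in segment 4 (τ=3/4); S_4(τ)=20239/26816

y_0=-4 y_1=-3 y_2=5 y_3=2 y_4=1 y_5=-4
S(27/4) = 20239/26816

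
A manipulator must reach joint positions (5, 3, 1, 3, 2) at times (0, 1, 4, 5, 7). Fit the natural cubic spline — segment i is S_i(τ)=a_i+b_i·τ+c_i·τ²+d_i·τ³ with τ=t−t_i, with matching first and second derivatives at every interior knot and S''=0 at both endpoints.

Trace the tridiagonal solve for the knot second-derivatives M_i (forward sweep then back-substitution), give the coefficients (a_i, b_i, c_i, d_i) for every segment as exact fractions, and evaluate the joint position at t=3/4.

Δ: Δ0=-2, Δ1=-2/3, Δ2=2, Δ3=-1/2
row 1: diag=8, rhs=8; c'=3/8, d'=1
row 2: denom=8−3·3/8=55/8; d'=(16−3·1)/(55/8)=104/55
row 3: denom=6−1·8/55=322/55; d'=(-15−1·104/55)/(322/55)=-929/322
back: M3=-929/322
back: M2=104/55−8/55·-929/322=372/161
back: M1=1−3/8·372/161=43/322
M: M0=0, M1=43/322, M2=372/161, M3=-929/322, M4=0
seg 0: a=5, c=M0/2=0, d=(M1−M0)/(6·1)=43/1932, b=Δ0−h0·(2M0+M1)/6=-3907/1932
seg 1: a=3, c=M1/2=43/644, d=(M2−M1)/(6·3)=701/5796, b=Δ1−h1·(2M1+M2)/6=-1889/966
seg 2: a=1, c=M2/2=186/161, d=(M3−M2)/(6·1)=-239/276, b=Δ2−h2·(2M2+M3)/6=3305/1932
seg 3: a=3, c=M3/2=-929/644, d=(M4−M3)/(6·2)=929/3864, b=Δ3−h3·(2M3+M4)/6=1375/966
t_q=3/4 → seg 0, τ=3/4; S=5+-3907/1932·τ+0·τ²+43/1932·τ³=20565/5888

  seg 0: a=5 b=-3907/1932 c=0 d=43/1932
  seg 1: a=3 b=-1889/966 c=43/644 d=701/5796
  seg 2: a=1 b=3305/1932 c=186/161 d=-239/276
  seg 3: a=3 b=1375/966 c=-929/644 d=929/3864
S(3/4) = 20565/5888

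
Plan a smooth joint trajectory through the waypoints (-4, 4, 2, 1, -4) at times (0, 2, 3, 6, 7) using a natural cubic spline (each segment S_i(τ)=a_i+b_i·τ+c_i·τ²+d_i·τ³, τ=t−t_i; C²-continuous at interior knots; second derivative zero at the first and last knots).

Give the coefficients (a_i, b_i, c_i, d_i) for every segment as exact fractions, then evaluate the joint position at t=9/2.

  seg 0: a=-4 b=3004/483 c=0 d=-268/483
  seg 1: a=4 b=-212/483 c=-536/161 d=122/69
  seg 2: a=2 b=-866/483 c=318/161 d=-719/1449
  seg 3: a=1 b=-1613/483 c=-401/161 d=401/483
S(9/2) = 2679/1288

Δ: Δ0=4, Δ1=-2, Δ2=-1/3, Δ3=-5
row 1: diag=6, rhs=-36; c'=1/6, d'=-6
row 2: denom=8−1·1/6=47/6; d'=(10−1·-6)/(47/6)=96/47
row 3: denom=8−3·18/47=322/47; d'=(-28−3·96/47)/(322/47)=-802/161
back: M3=-802/161
back: M2=96/47−18/47·-802/161=636/161
back: M1=-6−1/6·636/161=-1072/161
M: M0=0, M1=-1072/161, M2=636/161, M3=-802/161, M4=0
seg 0: a=-4, c=M0/2=0, d=(M1−M0)/(6·2)=-268/483, b=Δ0−h0·(2M0+M1)/6=3004/483
seg 1: a=4, c=M1/2=-536/161, d=(M2−M1)/(6·1)=122/69, b=Δ1−h1·(2M1+M2)/6=-212/483
seg 2: a=2, c=M2/2=318/161, d=(M3−M2)/(6·3)=-719/1449, b=Δ2−h2·(2M2+M3)/6=-866/483
seg 3: a=1, c=M3/2=-401/161, d=(M4−M3)/(6·1)=401/483, b=Δ3−h3·(2M3+M4)/6=-1613/483
t_q=9/2 → seg 2, τ=3/2; S=2+-866/483·τ+318/161·τ²+-719/1449·τ³=2679/1288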